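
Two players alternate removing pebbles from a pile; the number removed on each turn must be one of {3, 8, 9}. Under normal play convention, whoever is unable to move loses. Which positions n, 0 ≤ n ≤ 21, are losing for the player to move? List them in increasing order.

0, 1, 2, 6, 7, 12, 13, 17, 18, 19

G(0) = 0
G(1) = mex{} = 0
G(2) = mex{} = 0
G(3) = mex{0} = 1
G(4) = mex{0} = 1
G(5) = mex{0} = 1
G(6) = mex{1} = 0
G(7) = mex{1} = 0
G(8) = mex{1,0} = 2
G(9) = mex{0,0,0} = 1
G(10) = mex{0,0,0} = 1
G(11) = mex{2,1,0} = 3
G(12) = mex{1,1,1} = 0
G(13) = mex{1,1,1} = 0
G(14) = mex{3,0,1} = 2
G(15) = mex{0,0,0} = 1
G(16) = mex{0,2,0} = 1
G(17) = mex{2,1,2} = 0
G(18) = mex{1,1,1} = 0
G(19) = mex{1,3,1} = 0
G(20) = mex{0,0,3} = 1
G(21) = mex{0,0,0} = 1
P-positions are exactly the n with G(n) = 0.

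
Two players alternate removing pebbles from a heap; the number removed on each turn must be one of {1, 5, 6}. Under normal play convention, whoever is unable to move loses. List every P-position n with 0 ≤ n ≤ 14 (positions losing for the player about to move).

0, 2, 4, 11, 13

G(0) = 0
G(1) = mex{0} = 1
G(2) = mex{1} = 0
G(3) = mex{0} = 1
G(4) = mex{1} = 0
G(5) = mex{0,0} = 1
G(6) = mex{1,1,0} = 2
G(7) = mex{2,0,1} = 3
G(8) = mex{3,1,0} = 2
G(9) = mex{2,0,1} = 3
G(10) = mex{3,1,0} = 2
G(11) = mex{2,2,1} = 0
G(12) = mex{0,3,2} = 1
G(13) = mex{1,2,3} = 0
G(14) = mex{0,3,2} = 1
P-positions are exactly the n with G(n) = 0.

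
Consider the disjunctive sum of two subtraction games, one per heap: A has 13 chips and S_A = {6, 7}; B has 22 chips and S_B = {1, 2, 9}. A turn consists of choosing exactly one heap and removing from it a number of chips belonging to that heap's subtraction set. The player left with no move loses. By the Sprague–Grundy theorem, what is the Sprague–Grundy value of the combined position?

Heap A, S = {6, 7}:
n :  0  1  2  3  4  5  6  7  8  9 10 11 12 13
G :  0  0  0  0  0  0  1  1  1  1  1  1  2  0
G_A(13) = 0.
Heap B, S = {1, 2, 9}:
n :  0  1  2  3  4  5  6  7  8  9 10 11 12 13 14 15 16 17 18 19 20 21 22
G :  0  1  2  0  1  2  0  1  2  3  0  1  2  0  1  2  0  1  2  3  0  1  2
G_B(22) = 2.
Combined Grundy value = 0 ⊕ 2 = 2.

2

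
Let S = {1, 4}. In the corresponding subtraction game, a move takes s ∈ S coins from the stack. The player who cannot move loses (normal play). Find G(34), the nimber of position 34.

2

G(0) = 0
G(1) = mex{0} = 1
G(2) = mex{1} = 0
G(3) = mex{0} = 1
G(4) = mex{1,0} = 2
G(5) = mex{2,1} = 0
G(6) = mex{0,0} = 1
G(7) = mex{1,1} = 0
G(8) = mex{0,2} = 1
G(9) = mex{1,0} = 2
G(10) = mex{2,1} = 0
G(11) = mex{0,0} = 1
G(12) = mex{1,1} = 0
G(13) = mex{0,2} = 1
G(14) = mex{1,0} = 2
G(15) = mex{2,1} = 0
G(16) = mex{0,0} = 1
G(17) = mex{1,1} = 0
G(18) = mex{0,2} = 1
G(19) = mex{1,0} = 2
G(20) = mex{2,1} = 0
G(21) = mex{0,0} = 1
G(22) = mex{1,1} = 0
G(23) = mex{0,2} = 1
G(24) = mex{1,0} = 2
G(25) = mex{2,1} = 0
G(26) = mex{0,0} = 1
G(27) = mex{1,1} = 0
G(28) = mex{0,2} = 1
G(29) = mex{1,0} = 2
G(30) = mex{2,1} = 0
G(31) = mex{0,0} = 1
G(32) = mex{1,1} = 0
G(33) = mex{0,2} = 1
G(34) = mex{1,0} = 2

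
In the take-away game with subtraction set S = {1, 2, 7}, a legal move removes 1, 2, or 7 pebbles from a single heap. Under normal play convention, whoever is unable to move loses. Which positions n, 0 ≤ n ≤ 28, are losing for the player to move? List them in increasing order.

0, 3, 6, 9, 12, 15, 18, 21, 24, 27

G(0) = 0
G(1) = mex{0} = 1
G(2) = mex{1,0} = 2
G(3) = mex{2,1} = 0
G(4) = mex{0,2} = 1
G(5) = mex{1,0} = 2
G(6) = mex{2,1} = 0
G(7) = mex{0,2,0} = 1
G(8) = mex{1,0,1} = 2
G(9) = mex{2,1,2} = 0
G(10) = mex{0,2,0} = 1
G(11) = mex{1,0,1} = 2
G(12) = mex{2,1,2} = 0
G(13) = mex{0,2,0} = 1
G(14) = mex{1,0,1} = 2
G(15) = mex{2,1,2} = 0
G(16) = mex{0,2,0} = 1
G(17) = mex{1,0,1} = 2
G(18) = mex{2,1,2} = 0
G(19) = mex{0,2,0} = 1
G(20) = mex{1,0,1} = 2
G(21) = mex{2,1,2} = 0
G(22) = mex{0,2,0} = 1
G(23) = mex{1,0,1} = 2
G(24) = mex{2,1,2} = 0
G(25) = mex{0,2,0} = 1
G(26) = mex{1,0,1} = 2
G(27) = mex{2,1,2} = 0
G(28) = mex{0,2,0} = 1
P-positions are exactly the n with G(n) = 0.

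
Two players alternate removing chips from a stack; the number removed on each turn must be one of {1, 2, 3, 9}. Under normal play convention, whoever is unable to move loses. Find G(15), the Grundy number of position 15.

3

n :  0  1  2  3  4  5  6  7  8  9 10 11 12 13 14 15
G :  0  1  2  3  0  1  2  3  0  1  2  3  0  1  2  3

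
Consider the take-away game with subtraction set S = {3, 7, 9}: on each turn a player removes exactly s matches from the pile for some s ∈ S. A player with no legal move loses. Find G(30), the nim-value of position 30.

G(0) = 0
G(1) = mex{} = 0
G(2) = mex{} = 0
G(3) = mex{0} = 1
G(4) = mex{0} = 1
G(5) = mex{0} = 1
G(6) = mex{1} = 0
G(7) = mex{1,0} = 2
G(8) = mex{1,0} = 2
G(9) = mex{0,0,0} = 1
G(10) = mex{2,1,0} = 3
G(11) = mex{2,1,0} = 3
G(12) = mex{1,1,1} = 0
G(13) = mex{3,0,1} = 2
G(14) = mex{3,2,1} = 0
G(15) = mex{0,2,0} = 1
G(16) = mex{2,1,2} = 0
G(17) = mex{0,3,2} = 1
G(18) = mex{1,3,1} = 0
G(19) = mex{0,0,3} = 1
G(20) = mex{1,2,3} = 0
G(21) = mex{0,0,0} = 1
G(22) = mex{1,1,2} = 0
G(23) = mex{0,0,0} = 1
G(24) = mex{1,1,1} = 0
G(25) = mex{0,0,0} = 1
G(26) = mex{1,1,1} = 0
G(27) = mex{0,0,0} = 1
G(28) = mex{1,1,1} = 0
G(29) = mex{0,0,0} = 1
G(30) = mex{1,1,1} = 0

0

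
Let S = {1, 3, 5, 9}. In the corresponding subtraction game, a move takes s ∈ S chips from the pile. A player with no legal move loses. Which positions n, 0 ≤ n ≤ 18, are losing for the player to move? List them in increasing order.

n :  0  1  2  3  4  5  6  7  8  9 10 11 12 13 14 15 16 17 18
G :  0  1  0  1  0  1  0  1  0  1  0  1  0  1  0  1  0  1  0
P-positions are exactly the n with G(n) = 0.

0, 2, 4, 6, 8, 10, 12, 14, 16, 18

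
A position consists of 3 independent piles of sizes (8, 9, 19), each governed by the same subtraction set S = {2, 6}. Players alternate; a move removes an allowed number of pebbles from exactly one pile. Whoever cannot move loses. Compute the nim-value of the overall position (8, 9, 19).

1

All piles use S = {2, 6}:
G(0) = 0
G(1) = mex{} = 0
G(2) = mex{0} = 1
G(3) = mex{0} = 1
G(4) = mex{1} = 0
G(5) = mex{1} = 0
G(6) = mex{0,0} = 1
G(7) = mex{0,0} = 1
G(8) = mex{1,1} = 0
G(9) = mex{1,1} = 0
G(10) = mex{0,0} = 1
G(11) = mex{0,0} = 1
G(12) = mex{1,1} = 0
G(13) = mex{1,1} = 0
G(14) = mex{0,0} = 1
G(15) = mex{0,0} = 1
G(16) = mex{1,1} = 0
G(17) = mex{1,1} = 0
G(18) = mex{0,0} = 1
G(19) = mex{0,0} = 1
Pile A: G(8) = 0.
Pile B: G(9) = 0.
Pile C: G(19) = 1.
Combined Grundy value = 0 ⊕ 0 ⊕ 1 = 1.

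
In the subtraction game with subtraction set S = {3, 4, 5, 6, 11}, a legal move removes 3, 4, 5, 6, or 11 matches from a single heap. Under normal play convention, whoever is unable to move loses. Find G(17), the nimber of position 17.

G(0) = 0
G(1) = mex{} = 0
G(2) = mex{} = 0
G(3) = mex{0} = 1
G(4) = mex{0,0} = 1
G(5) = mex{0,0,0} = 1
G(6) = mex{1,0,0,0} = 2
G(7) = mex{1,1,0,0} = 2
G(8) = mex{1,1,1,0} = 2
G(9) = mex{2,1,1,1} = 0
G(10) = mex{2,2,1,1} = 0
G(11) = mex{2,2,2,1,0} = 3
G(12) = mex{0,2,2,2,0} = 1
G(13) = mex{0,0,2,2,0} = 1
G(14) = mex{3,0,0,2,1} = 4
G(15) = mex{1,3,0,0,1} = 2
G(16) = mex{1,1,3,0,1} = 2
G(17) = mex{4,1,1,3,2} = 0

0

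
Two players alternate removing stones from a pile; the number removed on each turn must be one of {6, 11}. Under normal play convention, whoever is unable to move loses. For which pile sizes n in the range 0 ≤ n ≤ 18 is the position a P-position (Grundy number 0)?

0, 1, 2, 3, 4, 5, 17, 18

G(0) = 0
G(1) = mex{} = 0
G(2) = mex{} = 0
G(3) = mex{} = 0
G(4) = mex{} = 0
G(5) = mex{} = 0
G(6) = mex{0} = 1
G(7) = mex{0} = 1
G(8) = mex{0} = 1
G(9) = mex{0} = 1
G(10) = mex{0} = 1
G(11) = mex{0,0} = 1
G(12) = mex{1,0} = 2
G(13) = mex{1,0} = 2
G(14) = mex{1,0} = 2
G(15) = mex{1,0} = 2
G(16) = mex{1,0} = 2
G(17) = mex{1,1} = 0
G(18) = mex{2,1} = 0
P-positions are exactly the n with G(n) = 0.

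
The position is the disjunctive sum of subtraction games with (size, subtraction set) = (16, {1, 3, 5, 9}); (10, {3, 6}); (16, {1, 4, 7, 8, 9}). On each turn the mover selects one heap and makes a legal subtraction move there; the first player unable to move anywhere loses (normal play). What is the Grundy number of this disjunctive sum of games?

1

Heap A, S = {1, 3, 5, 9}:
n :  0  1  2  3  4  5  6  7  8  9 10 11 12 13 14 15 16
G :  0  1  0  1  0  1  0  1  0  1  0  1  0  1  0  1  0
G_A(16) = 0.
Heap B, S = {3, 6}:
G(0) = 0
G(1) = mex{} = 0
G(2) = mex{} = 0
G(3) = mex{0} = 1
G(4) = mex{0} = 1
G(5) = mex{0} = 1
G(6) = mex{1,0} = 2
G(7) = mex{1,0} = 2
G(8) = mex{1,0} = 2
G(9) = mex{2,1} = 0
G(10) = mex{2,1} = 0
G_B(10) = 0.
Heap C, S = {1, 4, 7, 8, 9}:
G(0) = 0
G(1) = mex{0} = 1
G(2) = mex{1} = 0
G(3) = mex{0} = 1
G(4) = mex{1,0} = 2
G(5) = mex{2,1} = 0
G(6) = mex{0,0} = 1
G(7) = mex{1,1,0} = 2
G(8) = mex{2,2,1,0} = 3
G(9) = mex{3,0,0,1,0} = 2
G(10) = mex{2,1,1,0,1} = 3
G(11) = mex{3,2,2,1,0} = 4
G(12) = mex{4,3,0,2,1} = 5
G(13) = mex{5,2,1,0,2} = 3
G(14) = mex{3,3,2,1,0} = 4
G(15) = mex{4,4,3,2,1} = 0
G(16) = mex{0,5,2,3,2} = 1
G_C(16) = 1.
Combined Grundy value = 0 ⊕ 0 ⊕ 1 = 1.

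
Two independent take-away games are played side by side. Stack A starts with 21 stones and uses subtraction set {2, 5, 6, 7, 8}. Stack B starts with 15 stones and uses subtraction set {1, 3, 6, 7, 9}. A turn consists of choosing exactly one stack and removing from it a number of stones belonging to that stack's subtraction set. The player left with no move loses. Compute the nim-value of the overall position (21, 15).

Stack A, S = {2, 5, 6, 7, 8}:
G(0) = 0
G(1) = mex{} = 0
G(2) = mex{0} = 1
G(3) = mex{0} = 1
G(4) = mex{1} = 0
G(5) = mex{1,0} = 2
G(6) = mex{0,0,0} = 1
G(7) = mex{2,1,0,0} = 3
G(8) = mex{1,1,1,0,0} = 2
G(9) = mex{3,0,1,1,0} = 2
G(10) = mex{2,2,0,1,1} = 3
G(11) = mex{2,1,2,0,1} = 3
G(12) = mex{3,3,1,2,0} = 4
G(13) = mex{3,2,3,1,2} = 0
G(14) = mex{4,2,2,3,1} = 0
G(15) = mex{0,3,2,2,3} = 1
G(16) = mex{0,3,3,2,2} = 1
G(17) = mex{1,4,3,3,2} = 0
G(18) = mex{1,0,4,3,3} = 2
G(19) = mex{0,0,0,4,3} = 1
G(20) = mex{2,1,0,0,4} = 3
G(21) = mex{1,1,1,0,0} = 2
G_A(21) = 2.
Stack B, S = {1, 3, 6, 7, 9}:
n :  0  1  2  3  4  5  6  7  8  9 10 11 12 13 14 15
G :  0  1  0  1  0  1  2  3  2  3  2  3  0  1  0  1
G_B(15) = 1.
Combined Grundy value = 2 ⊕ 1 = 3.

3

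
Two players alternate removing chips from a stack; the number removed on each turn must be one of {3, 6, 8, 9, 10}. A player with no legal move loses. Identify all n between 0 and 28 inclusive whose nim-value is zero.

0, 1, 2, 13, 14, 15, 26, 27, 28

n :  0  1  2  3  4  5  6  7  8  9 10 11 12 13 14 15 16 17 18 19 20 21 22 23 24 25 26 27 28
G :  0  0  0  1  1  1  2  2  2  3  3  3  4  0  0  0  1  1  1  2  2  2  3  3  3  4  0  0  0
P-positions are exactly the n with G(n) = 0.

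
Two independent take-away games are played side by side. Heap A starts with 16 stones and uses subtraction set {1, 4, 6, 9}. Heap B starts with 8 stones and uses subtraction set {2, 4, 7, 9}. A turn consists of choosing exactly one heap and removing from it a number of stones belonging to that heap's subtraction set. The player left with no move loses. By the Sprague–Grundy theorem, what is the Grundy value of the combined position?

Heap A, S = {1, 4, 6, 9}:
G(0) = 0
G(1) = mex{0} = 1
G(2) = mex{1} = 0
G(3) = mex{0} = 1
G(4) = mex{1,0} = 2
G(5) = mex{2,1} = 0
G(6) = mex{0,0,0} = 1
G(7) = mex{1,1,1} = 0
G(8) = mex{0,2,0} = 1
G(9) = mex{1,0,1,0} = 2
G(10) = mex{2,1,2,1} = 0
G(11) = mex{0,0,0,0} = 1
G(12) = mex{1,1,1,1} = 0
G(13) = mex{0,2,0,2} = 1
G(14) = mex{1,0,1,0} = 2
G(15) = mex{2,1,2,1} = 0
G(16) = mex{0,0,0,0} = 1
G_A(16) = 1.
Heap B, S = {2, 4, 7, 9}:
G(0) = 0
G(1) = mex{} = 0
G(2) = mex{0} = 1
G(3) = mex{0} = 1
G(4) = mex{1,0} = 2
G(5) = mex{1,0} = 2
G(6) = mex{2,1} = 0
G(7) = mex{2,1,0} = 3
G(8) = mex{0,2,0} = 1
G_B(8) = 1.
Combined Grundy value = 1 ⊕ 1 = 0.

0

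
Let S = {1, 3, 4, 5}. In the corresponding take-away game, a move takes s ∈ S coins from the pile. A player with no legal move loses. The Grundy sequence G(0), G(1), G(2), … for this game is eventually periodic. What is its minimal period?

8

G(0) = 0
G(1) = mex{0} = 1
G(2) = mex{1} = 0
G(3) = mex{0,0} = 1
G(4) = mex{1,1,0} = 2
G(5) = mex{2,0,1,0} = 3
G(6) = mex{3,1,0,1} = 2
G(7) = mex{2,2,1,0} = 3
G(8) = mex{3,3,2,1} = 0
G(9) = mex{0,2,3,2} = 1
G(10) = mex{1,3,2,3} = 0
G(11) = mex{0,0,3,2} = 1
G(12) = mex{1,1,0,3} = 2
G(13) = mex{2,0,1,0} = 3
G(14) = mex{3,1,0,1} = 2
G(15) = mex{2,2,1,0} = 3
G(16) = mex{3,3,2,1} = 0
G(17) = mex{0,2,3,2} = 1
G(n+8) = G(n) holds for n = 0,…,4 (a full window of length max(S) = 5), so the sequence is purely periodic with period 8.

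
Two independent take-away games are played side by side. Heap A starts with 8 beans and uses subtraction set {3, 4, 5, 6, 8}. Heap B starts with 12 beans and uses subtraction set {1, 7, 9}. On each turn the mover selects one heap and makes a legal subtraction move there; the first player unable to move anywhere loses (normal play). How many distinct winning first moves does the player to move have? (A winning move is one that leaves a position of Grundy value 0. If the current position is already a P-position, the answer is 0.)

2

Heap A, S = {3, 4, 5, 6, 8}:
G(0) = 0
G(1) = mex{} = 0
G(2) = mex{} = 0
G(3) = mex{0} = 1
G(4) = mex{0,0} = 1
G(5) = mex{0,0,0} = 1
G(6) = mex{1,0,0,0} = 2
G(7) = mex{1,1,0,0} = 2
G(8) = mex{1,1,1,0,0} = 2
G_A(8) = 2.
Heap B, S = {1, 7, 9}:
n :  0  1  2  3  4  5  6  7  8  9 10 11 12
G :  0  1  0  1  0  1  0  1  0  1  0  1  0
G_B(12) = 0.
Combined Grundy value = 2 ⊕ 0 = 2.
A winning move leaves total XOR = 0, i.e. changes one component's Grundy value g to g ⊕ X where X is the current total.
Heap A: need g' = 2⊕2 = 0. Options: 8−3→G=1, 8−4→G=1, 8−5→G=1, 8−6→G=0, 8−8→G=0. Hits: 2.
Heap B: need g' = 0⊕2 = 2. Options: 12−1→G=1, 12−7→G=1, 12−9→G=1. Hits: 0.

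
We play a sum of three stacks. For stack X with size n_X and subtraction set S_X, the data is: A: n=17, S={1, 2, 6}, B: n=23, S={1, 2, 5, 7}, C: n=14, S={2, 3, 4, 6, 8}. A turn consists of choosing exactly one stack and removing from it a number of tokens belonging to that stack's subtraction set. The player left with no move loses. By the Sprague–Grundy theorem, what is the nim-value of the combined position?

0

Stack A, S = {1, 2, 6}:
G(0) = 0
G(1) = mex{0} = 1
G(2) = mex{1,0} = 2
G(3) = mex{2,1} = 0
G(4) = mex{0,2} = 1
G(5) = mex{1,0} = 2
G(6) = mex{2,1,0} = 3
G(7) = mex{3,2,1} = 0
G(8) = mex{0,3,2} = 1
G(9) = mex{1,0,0} = 2
G(10) = mex{2,1,1} = 0
G(11) = mex{0,2,2} = 1
G(12) = mex{1,0,3} = 2
G(13) = mex{2,1,0} = 3
G(14) = mex{3,2,1} = 0
G(15) = mex{0,3,2} = 1
G(16) = mex{1,0,0} = 2
G(17) = mex{2,1,1} = 0
G_A(17) = 0.
Stack B, S = {1, 2, 5, 7}:
G(0) = 0
G(1) = mex{0} = 1
G(2) = mex{1,0} = 2
G(3) = mex{2,1} = 0
G(4) = mex{0,2} = 1
G(5) = mex{1,0,0} = 2
G(6) = mex{2,1,1} = 0
G(7) = mex{0,2,2,0} = 1
G(8) = mex{1,0,0,1} = 2
G(9) = mex{2,1,1,2} = 0
G(10) = mex{0,2,2,0} = 1
G(11) = mex{1,0,0,1} = 2
G(12) = mex{2,1,1,2} = 0
G(13) = mex{0,2,2,0} = 1
G(14) = mex{1,0,0,1} = 2
G(15) = mex{2,1,1,2} = 0
G(16) = mex{0,2,2,0} = 1
G(17) = mex{1,0,0,1} = 2
G(18) = mex{2,1,1,2} = 0
G(19) = mex{0,2,2,0} = 1
G(20) = mex{1,0,0,1} = 2
G(21) = mex{2,1,1,2} = 0
G(22) = mex{0,2,2,0} = 1
G(23) = mex{1,0,0,1} = 2
G_B(23) = 2.
Stack C, S = {2, 3, 4, 6, 8}:
G(0) = 0
G(1) = mex{} = 0
G(2) = mex{0} = 1
G(3) = mex{0,0} = 1
G(4) = mex{1,0,0} = 2
G(5) = mex{1,1,0} = 2
G(6) = mex{2,1,1,0} = 3
G(7) = mex{2,2,1,0} = 3
G(8) = mex{3,2,2,1,0} = 4
G(9) = mex{3,3,2,1,0} = 4
G(10) = mex{4,3,3,2,1} = 0
G(11) = mex{4,4,3,2,1} = 0
G(12) = mex{0,4,4,3,2} = 1
G(13) = mex{0,0,4,3,2} = 1
G(14) = mex{1,0,0,4,3} = 2
G_C(14) = 2.
Combined Grundy value = 0 ⊕ 2 ⊕ 2 = 0.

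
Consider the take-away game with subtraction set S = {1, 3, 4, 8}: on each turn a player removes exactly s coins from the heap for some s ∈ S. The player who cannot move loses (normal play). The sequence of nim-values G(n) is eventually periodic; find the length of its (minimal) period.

7

n :  0  1  2  3  4  5  6  7  8  9 10 11 12 13 14 15 16
G :  0  1  0  1  2  3  2  0  1  0  1  2  3  2  0  1  0
G(n+7) = G(n) holds for n = 0,…,7 (a full window of length max(S) = 8), so the sequence is purely periodic with period 7.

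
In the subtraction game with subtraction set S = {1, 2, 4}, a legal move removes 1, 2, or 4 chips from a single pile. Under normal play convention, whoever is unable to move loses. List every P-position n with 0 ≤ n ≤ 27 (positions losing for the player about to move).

n :  0  1  2  3  4  5  6  7  8  9 10 11 12 13 14 15 16 17 18 19 20 21 22 23 24 25 26 27
G :  0  1  2  0  1  2  0  1  2  0  1  2  0  1  2  0  1  2  0  1  2  0  1  2  0  1  2  0
P-positions are exactly the n with G(n) = 0.

0, 3, 6, 9, 12, 15, 18, 21, 24, 27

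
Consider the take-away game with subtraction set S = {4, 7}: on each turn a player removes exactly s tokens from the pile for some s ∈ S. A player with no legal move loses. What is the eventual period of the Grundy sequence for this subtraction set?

G(0) = 0
G(1) = mex{} = 0
G(2) = mex{} = 0
G(3) = mex{} = 0
G(4) = mex{0} = 1
G(5) = mex{0} = 1
G(6) = mex{0} = 1
G(7) = mex{0,0} = 1
G(8) = mex{1,0} = 2
G(9) = mex{1,0} = 2
G(10) = mex{1,0} = 2
G(11) = mex{1,1} = 0
G(12) = mex{2,1} = 0
G(13) = mex{2,1} = 0
G(14) = mex{2,1} = 0
G(15) = mex{0,2} = 1
G(16) = mex{0,2} = 1
G(17) = mex{0,2} = 1
G(18) = mex{0,0} = 1
G(19) = mex{1,0} = 2
G(20) = mex{1,0} = 2
G(21) = mex{1,0} = 2
G(22) = mex{1,1} = 0
G(23) = mex{2,1} = 0
G(n+11) = G(n) holds for n = 0,…,6 (a full window of length max(S) = 7), so the sequence is purely periodic with period 11.

11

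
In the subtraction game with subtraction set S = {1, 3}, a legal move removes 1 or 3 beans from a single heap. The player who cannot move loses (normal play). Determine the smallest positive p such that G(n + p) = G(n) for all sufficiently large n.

2

G(0) = 0
G(1) = mex{0} = 1
G(2) = mex{1} = 0
G(3) = mex{0,0} = 1
G(4) = mex{1,1} = 0
G(5) = mex{0,0} = 1
G(6) = mex{1,1} = 0
G(7) = mex{0,0} = 1
G(8) = mex{1,1} = 0
G(9) = mex{0,0} = 1
G(10) = mex{1,1} = 0
G(11) = mex{0,0} = 1
G(12) = mex{1,1} = 0
G(13) = mex{0,0} = 1
G(14) = mex{1,1} = 0
G(n+2) = G(n) holds for n = 0,…,2 (a full window of length max(S) = 3), so the sequence is purely periodic with period 2.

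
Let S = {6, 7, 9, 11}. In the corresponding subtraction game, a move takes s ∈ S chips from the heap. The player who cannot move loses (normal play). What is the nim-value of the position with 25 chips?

1

G(0) = 0
G(1) = mex{} = 0
G(2) = mex{} = 0
G(3) = mex{} = 0
G(4) = mex{} = 0
G(5) = mex{} = 0
G(6) = mex{0} = 1
G(7) = mex{0,0} = 1
G(8) = mex{0,0} = 1
G(9) = mex{0,0,0} = 1
G(10) = mex{0,0,0} = 1
G(11) = mex{0,0,0,0} = 1
G(12) = mex{1,0,0,0} = 2
G(13) = mex{1,1,0,0} = 2
G(14) = mex{1,1,0,0} = 2
G(15) = mex{1,1,1,0} = 2
G(16) = mex{1,1,1,0} = 2
G(17) = mex{1,1,1,1} = 0
G(18) = mex{2,1,1,1} = 0
G(19) = mex{2,2,1,1} = 0
G(20) = mex{2,2,1,1} = 0
G(21) = mex{2,2,2,1} = 0
G(22) = mex{2,2,2,1} = 0
G(23) = mex{0,2,2,2} = 1
G(24) = mex{0,0,2,2} = 1
G(25) = mex{0,0,2,2} = 1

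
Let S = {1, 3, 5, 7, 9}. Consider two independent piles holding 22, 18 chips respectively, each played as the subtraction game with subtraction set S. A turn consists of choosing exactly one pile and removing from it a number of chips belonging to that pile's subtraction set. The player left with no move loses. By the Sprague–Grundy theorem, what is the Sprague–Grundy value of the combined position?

All piles use S = {1, 3, 5, 7, 9}:
G(0) = 0
G(1) = mex{0} = 1
G(2) = mex{1} = 0
G(3) = mex{0,0} = 1
G(4) = mex{1,1} = 0
G(5) = mex{0,0,0} = 1
G(6) = mex{1,1,1} = 0
G(7) = mex{0,0,0,0} = 1
G(8) = mex{1,1,1,1} = 0
G(9) = mex{0,0,0,0,0} = 1
G(10) = mex{1,1,1,1,1} = 0
G(11) = mex{0,0,0,0,0} = 1
G(12) = mex{1,1,1,1,1} = 0
G(13) = mex{0,0,0,0,0} = 1
G(14) = mex{1,1,1,1,1} = 0
G(15) = mex{0,0,0,0,0} = 1
G(16) = mex{1,1,1,1,1} = 0
G(17) = mex{0,0,0,0,0} = 1
G(18) = mex{1,1,1,1,1} = 0
G(19) = mex{0,0,0,0,0} = 1
G(20) = mex{1,1,1,1,1} = 0
G(21) = mex{0,0,0,0,0} = 1
G(22) = mex{1,1,1,1,1} = 0
Pile A: G(22) = 0.
Pile B: G(18) = 0.
Combined Grundy value = 0 ⊕ 0 = 0.

0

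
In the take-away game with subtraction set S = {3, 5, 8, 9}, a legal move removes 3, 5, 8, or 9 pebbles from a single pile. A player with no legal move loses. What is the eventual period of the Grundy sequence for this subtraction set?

n :  0  1  2  3  4  5  6  7  8  9 10 11 12 13 14 15 16 17 18 19 20 21 22 23 24 25
G :  0  0  0  1  1  1  2  2  2  3  3  3  0  0  0  1  1  1  2  2  2  3  3  3  0  0
G(n+12) = G(n) holds for n = 0,…,8 (a full window of length max(S) = 9), so the sequence is purely periodic with period 12.

12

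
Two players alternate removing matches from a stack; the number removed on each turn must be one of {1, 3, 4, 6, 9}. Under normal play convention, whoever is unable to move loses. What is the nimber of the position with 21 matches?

G(0) = 0
G(1) = mex{0} = 1
G(2) = mex{1} = 0
G(3) = mex{0,0} = 1
G(4) = mex{1,1,0} = 2
G(5) = mex{2,0,1} = 3
G(6) = mex{3,1,0,0} = 2
G(7) = mex{2,2,1,1} = 0
G(8) = mex{0,3,2,0} = 1
G(9) = mex{1,2,3,1,0} = 4
G(10) = mex{4,0,2,2,1} = 3
G(11) = mex{3,1,0,3,0} = 2
G(12) = mex{2,4,1,2,1} = 0
G(13) = mex{0,3,4,0,2} = 1
G(14) = mex{1,2,3,1,3} = 0
G(15) = mex{0,0,2,4,2} = 1
G(16) = mex{1,1,0,3,0} = 2
G(17) = mex{2,0,1,2,1} = 3
G(18) = mex{3,1,0,0,4} = 2
G(19) = mex{2,2,1,1,3} = 0
G(20) = mex{0,3,2,0,2} = 1
G(21) = mex{1,2,3,1,0} = 4

4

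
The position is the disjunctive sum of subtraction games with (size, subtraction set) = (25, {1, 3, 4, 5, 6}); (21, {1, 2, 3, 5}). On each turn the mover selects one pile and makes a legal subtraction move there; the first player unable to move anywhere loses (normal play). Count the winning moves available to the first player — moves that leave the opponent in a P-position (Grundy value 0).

3

Pile A, S = {1, 3, 4, 5, 6}:
G(0) = 0
G(1) = mex{0} = 1
G(2) = mex{1} = 0
G(3) = mex{0,0} = 1
G(4) = mex{1,1,0} = 2
G(5) = mex{2,0,1,0} = 3
G(6) = mex{3,1,0,1,0} = 2
G(7) = mex{2,2,1,0,1} = 3
G(8) = mex{3,3,2,1,0} = 4
G(9) = mex{4,2,3,2,1} = 0
G(10) = mex{0,3,2,3,2} = 1
G(11) = mex{1,4,3,2,3} = 0
G(12) = mex{0,0,4,3,2} = 1
G(13) = mex{1,1,0,4,3} = 2
G(14) = mex{2,0,1,0,4} = 3
G(15) = mex{3,1,0,1,0} = 2
G(16) = mex{2,2,1,0,1} = 3
G(17) = mex{3,3,2,1,0} = 4
G(18) = mex{4,2,3,2,1} = 0
G(19) = mex{0,3,2,3,2} = 1
G(20) = mex{1,4,3,2,3} = 0
G(21) = mex{0,0,4,3,2} = 1
G(22) = mex{1,1,0,4,3} = 2
G(23) = mex{2,0,1,0,4} = 3
G(24) = mex{3,1,0,1,0} = 2
G(25) = mex{2,2,1,0,1} = 3
G_A(25) = 3.
Pile B, S = {1, 2, 3, 5}:
G(0) = 0
G(1) = mex{0} = 1
G(2) = mex{1,0} = 2
G(3) = mex{2,1,0} = 3
G(4) = mex{3,2,1} = 0
G(5) = mex{0,3,2,0} = 1
G(6) = mex{1,0,3,1} = 2
G(7) = mex{2,1,0,2} = 3
G(8) = mex{3,2,1,3} = 0
G(9) = mex{0,3,2,0} = 1
G(10) = mex{1,0,3,1} = 2
G(11) = mex{2,1,0,2} = 3
G(12) = mex{3,2,1,3} = 0
G(13) = mex{0,3,2,0} = 1
G(14) = mex{1,0,3,1} = 2
G(15) = mex{2,1,0,2} = 3
G(16) = mex{3,2,1,3} = 0
G(17) = mex{0,3,2,0} = 1
G(18) = mex{1,0,3,1} = 2
G(19) = mex{2,1,0,2} = 3
G(20) = mex{3,2,1,3} = 0
G(21) = mex{0,3,2,0} = 1
G_B(21) = 1.
Combined Grundy value = 3 ⊕ 1 = 2.
A winning move leaves total XOR = 0, i.e. changes one component's Grundy value g to g ⊕ X where X is the current total.
Pile A: need g' = 3⊕2 = 1. Options: 25−1→G=2, 25−3→G=2, 25−4→G=1, 25−5→G=0, 25−6→G=1. Hits: 2.
Pile B: need g' = 1⊕2 = 3. Options: 21−1→G=0, 21−2→G=3, 21−3→G=2, 21−5→G=0. Hits: 1.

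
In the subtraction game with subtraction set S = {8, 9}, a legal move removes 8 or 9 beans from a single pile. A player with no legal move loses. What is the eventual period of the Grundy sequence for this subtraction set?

17

n :  0  1  2  3  4  5  6  7  8  9 10 11 12 13 14 15 16 17 18 19 20 21 22 23 24 25 26 27 28 29 30 31 32 33 34 35
G :  0  0  0  0  0  0  0  0  1  1  1  1  1  1  1  1  2  0  0  0  0  0  0  0  0  1  1  1  1  1  1  1  1  2  0  0
G(n+17) = G(n) holds for n = 0,…,8 (a full window of length max(S) = 9), so the sequence is purely periodic with period 17.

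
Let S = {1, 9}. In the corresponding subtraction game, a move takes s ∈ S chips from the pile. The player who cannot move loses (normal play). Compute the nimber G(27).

n :  0  1  2  3  4  5  6  7  8  9 10 11 12 13 14 15 16 17 18 19 20 21 22 23 24 25 26 27
G :  0  1  0  1  0  1  0  1  0  1  0  1  0  1  0  1  0  1  0  1  0  1  0  1  0  1  0  1

1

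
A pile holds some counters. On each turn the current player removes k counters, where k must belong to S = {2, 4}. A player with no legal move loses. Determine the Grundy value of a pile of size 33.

1

G(0) = 0
G(1) = mex{} = 0
G(2) = mex{0} = 1
G(3) = mex{0} = 1
G(4) = mex{1,0} = 2
G(5) = mex{1,0} = 2
G(6) = mex{2,1} = 0
G(7) = mex{2,1} = 0
G(8) = mex{0,2} = 1
G(9) = mex{0,2} = 1
G(10) = mex{1,0} = 2
G(11) = mex{1,0} = 2
G(12) = mex{2,1} = 0
G(13) = mex{2,1} = 0
G(14) = mex{0,2} = 1
G(15) = mex{0,2} = 1
G(16) = mex{1,0} = 2
G(17) = mex{1,0} = 2
G(18) = mex{2,1} = 0
G(19) = mex{2,1} = 0
G(20) = mex{0,2} = 1
G(21) = mex{0,2} = 1
G(22) = mex{1,0} = 2
G(23) = mex{1,0} = 2
G(24) = mex{2,1} = 0
G(25) = mex{2,1} = 0
G(26) = mex{0,2} = 1
G(27) = mex{0,2} = 1
G(28) = mex{1,0} = 2
G(29) = mex{1,0} = 2
G(30) = mex{2,1} = 0
G(31) = mex{2,1} = 0
G(32) = mex{0,2} = 1
G(33) = mex{0,2} = 1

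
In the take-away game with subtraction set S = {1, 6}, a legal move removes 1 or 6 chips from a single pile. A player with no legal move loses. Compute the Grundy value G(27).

2

n :  0  1  2  3  4  5  6  7  8  9 10 11 12 13 14 15 16 17 18 19 20 21 22 23 24 25 26 27
G :  0  1  0  1  0  1  2  0  1  0  1  0  1  2  0  1  0  1  0  1  2  0  1  0  1  0  1  2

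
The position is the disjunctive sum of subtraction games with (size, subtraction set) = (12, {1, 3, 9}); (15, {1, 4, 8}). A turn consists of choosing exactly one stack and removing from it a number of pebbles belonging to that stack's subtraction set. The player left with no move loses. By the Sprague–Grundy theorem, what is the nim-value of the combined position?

1

Stack A, S = {1, 3, 9}:
G(0) = 0
G(1) = mex{0} = 1
G(2) = mex{1} = 0
G(3) = mex{0,0} = 1
G(4) = mex{1,1} = 0
G(5) = mex{0,0} = 1
G(6) = mex{1,1} = 0
G(7) = mex{0,0} = 1
G(8) = mex{1,1} = 0
G(9) = mex{0,0,0} = 1
G(10) = mex{1,1,1} = 0
G(11) = mex{0,0,0} = 1
G(12) = mex{1,1,1} = 0
G_A(12) = 0.
Stack B, S = {1, 4, 8}:
G(0) = 0
G(1) = mex{0} = 1
G(2) = mex{1} = 0
G(3) = mex{0} = 1
G(4) = mex{1,0} = 2
G(5) = mex{2,1} = 0
G(6) = mex{0,0} = 1
G(7) = mex{1,1} = 0
G(8) = mex{0,2,0} = 1
G(9) = mex{1,0,1} = 2
G(10) = mex{2,1,0} = 3
G(11) = mex{3,0,1} = 2
G(12) = mex{2,1,2} = 0
G(13) = mex{0,2,0} = 1
G(14) = mex{1,3,1} = 0
G(15) = mex{0,2,0} = 1
G_B(15) = 1.
Combined Grundy value = 0 ⊕ 1 = 1.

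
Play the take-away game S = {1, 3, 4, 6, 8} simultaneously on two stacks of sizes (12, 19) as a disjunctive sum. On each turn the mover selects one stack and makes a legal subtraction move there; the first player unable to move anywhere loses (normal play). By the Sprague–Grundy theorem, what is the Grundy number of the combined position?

0

All stacks use S = {1, 3, 4, 6, 8}:
G(0) = 0
G(1) = mex{0} = 1
G(2) = mex{1} = 0
G(3) = mex{0,0} = 1
G(4) = mex{1,1,0} = 2
G(5) = mex{2,0,1} = 3
G(6) = mex{3,1,0,0} = 2
G(7) = mex{2,2,1,1} = 0
G(8) = mex{0,3,2,0,0} = 1
G(9) = mex{1,2,3,1,1} = 0
G(10) = mex{0,0,2,2,0} = 1
G(11) = mex{1,1,0,3,1} = 2
G(12) = mex{2,0,1,2,2} = 3
G(13) = mex{3,1,0,0,3} = 2
G(14) = mex{2,2,1,1,2} = 0
G(15) = mex{0,3,2,0,0} = 1
G(16) = mex{1,2,3,1,1} = 0
G(17) = mex{0,0,2,2,0} = 1
G(18) = mex{1,1,0,3,1} = 2
G(19) = mex{2,0,1,2,2} = 3
Stack A: G(12) = 3.
Stack B: G(19) = 3.
Combined Grundy value = 3 ⊕ 3 = 0.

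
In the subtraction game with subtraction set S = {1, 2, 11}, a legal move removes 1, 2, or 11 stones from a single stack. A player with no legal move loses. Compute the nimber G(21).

n :  0  1  2  3  4  5  6  7  8  9 10 11 12 13 14 15 16 17 18 19 20 21
G :  0  1  2  0  1  2  0  1  2  0  1  2  0  1  2  0  1  2  0  1  2  0

0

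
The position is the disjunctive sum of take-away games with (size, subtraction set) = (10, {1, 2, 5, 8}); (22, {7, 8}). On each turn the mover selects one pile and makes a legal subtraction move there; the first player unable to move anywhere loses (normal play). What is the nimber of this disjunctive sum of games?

Pile A, S = {1, 2, 5, 8}:
n :  0  1  2  3  4  5  6  7  8  9 10
G :  0  1  2  0  1  2  0  1  2  0  1
G_A(10) = 1.
Pile B, S = {7, 8}:
G(0) = 0
G(1) = mex{} = 0
G(2) = mex{} = 0
G(3) = mex{} = 0
G(4) = mex{} = 0
G(5) = mex{} = 0
G(6) = mex{} = 0
G(7) = mex{0} = 1
G(8) = mex{0,0} = 1
G(9) = mex{0,0} = 1
G(10) = mex{0,0} = 1
G(11) = mex{0,0} = 1
G(12) = mex{0,0} = 1
G(13) = mex{0,0} = 1
G(14) = mex{1,0} = 2
G(15) = mex{1,1} = 0
G(16) = mex{1,1} = 0
G(17) = mex{1,1} = 0
G(18) = mex{1,1} = 0
G(19) = mex{1,1} = 0
G(20) = mex{1,1} = 0
G(21) = mex{2,1} = 0
G(22) = mex{0,2} = 1
G_B(22) = 1.
Combined Grundy value = 1 ⊕ 1 = 0.

0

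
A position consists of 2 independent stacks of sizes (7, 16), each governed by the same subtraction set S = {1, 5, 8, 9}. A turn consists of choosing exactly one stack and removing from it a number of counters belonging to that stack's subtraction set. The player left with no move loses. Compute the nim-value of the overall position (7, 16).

All stacks use S = {1, 5, 8, 9}:
G(0) = 0
G(1) = mex{0} = 1
G(2) = mex{1} = 0
G(3) = mex{0} = 1
G(4) = mex{1} = 0
G(5) = mex{0,0} = 1
G(6) = mex{1,1} = 0
G(7) = mex{0,0} = 1
G(8) = mex{1,1,0} = 2
G(9) = mex{2,0,1,0} = 3
G(10) = mex{3,1,0,1} = 2
G(11) = mex{2,0,1,0} = 3
G(12) = mex{3,1,0,1} = 2
G(13) = mex{2,2,1,0} = 3
G(14) = mex{3,3,0,1} = 2
G(15) = mex{2,2,1,0} = 3
G(16) = mex{3,3,2,1} = 0
Stack A: G(7) = 1.
Stack B: G(16) = 0.
Combined Grundy value = 1 ⊕ 0 = 1.

1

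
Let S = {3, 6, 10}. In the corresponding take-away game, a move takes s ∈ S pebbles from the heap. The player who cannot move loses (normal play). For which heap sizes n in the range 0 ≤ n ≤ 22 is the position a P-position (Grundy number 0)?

0, 1, 2, 9, 13, 14, 18, 22

G(0) = 0
G(1) = mex{} = 0
G(2) = mex{} = 0
G(3) = mex{0} = 1
G(4) = mex{0} = 1
G(5) = mex{0} = 1
G(6) = mex{1,0} = 2
G(7) = mex{1,0} = 2
G(8) = mex{1,0} = 2
G(9) = mex{2,1} = 0
G(10) = mex{2,1,0} = 3
G(11) = mex{2,1,0} = 3
G(12) = mex{0,2,0} = 1
G(13) = mex{3,2,1} = 0
G(14) = mex{3,2,1} = 0
G(15) = mex{1,0,1} = 2
G(16) = mex{0,3,2} = 1
G(17) = mex{0,3,2} = 1
G(18) = mex{2,1,2} = 0
G(19) = mex{1,0,0} = 2
G(20) = mex{1,0,3} = 2
G(21) = mex{0,2,3} = 1
G(22) = mex{2,1,1} = 0
P-positions are exactly the n with G(n) = 0.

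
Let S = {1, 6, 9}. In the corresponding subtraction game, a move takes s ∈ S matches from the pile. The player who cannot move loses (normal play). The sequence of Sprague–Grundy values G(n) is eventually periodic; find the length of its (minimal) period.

G(0) = 0
G(1) = mex{0} = 1
G(2) = mex{1} = 0
G(3) = mex{0} = 1
G(4) = mex{1} = 0
G(5) = mex{0} = 1
G(6) = mex{1,0} = 2
G(7) = mex{2,1} = 0
G(8) = mex{0,0} = 1
G(9) = mex{1,1,0} = 2
G(10) = mex{2,0,1} = 3
G(11) = mex{3,1,0} = 2
G(12) = mex{2,2,1} = 0
G(13) = mex{0,0,0} = 1
G(14) = mex{1,1,1} = 0
G(15) = mex{0,2,2} = 1
G(16) = mex{1,3,0} = 2
G(17) = mex{2,2,1} = 0
G(18) = mex{0,0,2} = 1
G(19) = mex{1,1,3} = 0
G(20) = mex{0,0,2} = 1
G(21) = mex{1,1,0} = 2
G(22) = mex{2,2,1} = 0
G(23) = mex{0,0,0} = 1
G(24) = mex{1,1,1} = 0
G(25) = mex{0,0,2} = 1
G(26) = mex{1,1,0} = 2
From n = 11 onward G(n+5) = G(n); since this holds over max(S) = 9 consecutive positions the period is 5 (pre-period 11).

5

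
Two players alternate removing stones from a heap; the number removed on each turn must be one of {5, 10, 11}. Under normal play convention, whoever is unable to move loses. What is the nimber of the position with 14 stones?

G(0) = 0
G(1) = mex{} = 0
G(2) = mex{} = 0
G(3) = mex{} = 0
G(4) = mex{} = 0
G(5) = mex{0} = 1
G(6) = mex{0} = 1
G(7) = mex{0} = 1
G(8) = mex{0} = 1
G(9) = mex{0} = 1
G(10) = mex{1,0} = 2
G(11) = mex{1,0,0} = 2
G(12) = mex{1,0,0} = 2
G(13) = mex{1,0,0} = 2
G(14) = mex{1,0,0} = 2

2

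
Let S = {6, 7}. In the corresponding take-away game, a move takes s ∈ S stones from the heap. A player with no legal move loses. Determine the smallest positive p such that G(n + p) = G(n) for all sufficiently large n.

n :  0  1  2  3  4  5  6  7  8  9 10 11 12 13 14 15 16 17 18 19 20 21 22 23 24 25 26 27
G :  0  0  0  0  0  0  1  1  1  1  1  1  2  0  0  0  0  0  0  1  1  1  1  1  1  2  0  0
G(n+13) = G(n) holds for n = 0,…,6 (a full window of length max(S) = 7), so the sequence is purely periodic with period 13.

13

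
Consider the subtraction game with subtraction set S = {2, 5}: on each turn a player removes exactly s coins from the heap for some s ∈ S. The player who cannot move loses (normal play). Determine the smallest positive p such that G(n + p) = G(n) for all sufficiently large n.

n :  0  1  2  3  4  5  6  7  8  9 10 11 12 13 14 15
G :  0  0  1  1  0  2  1  0  0  1  1  0  2  1  0  0
G(n+7) = G(n) holds for n = 0,…,4 (a full window of length max(S) = 5), so the sequence is purely periodic with period 7.

7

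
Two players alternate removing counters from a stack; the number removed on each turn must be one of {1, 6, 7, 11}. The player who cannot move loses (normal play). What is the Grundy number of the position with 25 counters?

G(0) = 0
G(1) = mex{0} = 1
G(2) = mex{1} = 0
G(3) = mex{0} = 1
G(4) = mex{1} = 0
G(5) = mex{0} = 1
G(6) = mex{1,0} = 2
G(7) = mex{2,1,0} = 3
G(8) = mex{3,0,1} = 2
G(9) = mex{2,1,0} = 3
G(10) = mex{3,0,1} = 2
G(11) = mex{2,1,0,0} = 3
G(12) = mex{3,2,1,1} = 0
G(13) = mex{0,3,2,0} = 1
G(14) = mex{1,2,3,1} = 0
G(15) = mex{0,3,2,0} = 1
G(16) = mex{1,2,3,1} = 0
G(17) = mex{0,3,2,2} = 1
G(18) = mex{1,0,3,3} = 2
G(19) = mex{2,1,0,2} = 3
G(20) = mex{3,0,1,3} = 2
G(21) = mex{2,1,0,2} = 3
G(22) = mex{3,0,1,3} = 2
G(23) = mex{2,1,0,0} = 3
G(24) = mex{3,2,1,1} = 0
G(25) = mex{0,3,2,0} = 1

1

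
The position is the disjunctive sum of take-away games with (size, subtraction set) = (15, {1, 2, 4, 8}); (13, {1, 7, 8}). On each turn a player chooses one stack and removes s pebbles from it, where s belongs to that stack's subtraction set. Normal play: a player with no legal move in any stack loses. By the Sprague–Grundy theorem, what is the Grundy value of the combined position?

Stack A, S = {1, 2, 4, 8}:
G(0) = 0
G(1) = mex{0} = 1
G(2) = mex{1,0} = 2
G(3) = mex{2,1} = 0
G(4) = mex{0,2,0} = 1
G(5) = mex{1,0,1} = 2
G(6) = mex{2,1,2} = 0
G(7) = mex{0,2,0} = 1
G(8) = mex{1,0,1,0} = 2
G(9) = mex{2,1,2,1} = 0
G(10) = mex{0,2,0,2} = 1
G(11) = mex{1,0,1,0} = 2
G(12) = mex{2,1,2,1} = 0
G(13) = mex{0,2,0,2} = 1
G(14) = mex{1,0,1,0} = 2
G(15) = mex{2,1,2,1} = 0
G_A(15) = 0.
Stack B, S = {1, 7, 8}:
n :  0  1  2  3  4  5  6  7  8  9 10 11 12 13
G :  0  1  0  1  0  1  0  1  2  3  2  3  2  3
G_B(13) = 3.
Combined Grundy value = 0 ⊕ 3 = 3.

3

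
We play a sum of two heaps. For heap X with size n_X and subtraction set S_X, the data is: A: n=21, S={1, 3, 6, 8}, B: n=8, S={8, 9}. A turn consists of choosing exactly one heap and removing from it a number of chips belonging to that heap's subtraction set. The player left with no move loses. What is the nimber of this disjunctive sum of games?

Heap A, S = {1, 3, 6, 8}:
n :  0  1  2  3  4  5  6  7  8  9 10 11 12 13 14 15 16 17 18 19 20 21
G :  0  1  0  1  0  1  2  3  2  0  1  0  1  0  1  2  3  2  0  1  0  1
G_A(21) = 1.
Heap B, S = {8, 9}:
G(0) = 0
G(1) = mex{} = 0
G(2) = mex{} = 0
G(3) = mex{} = 0
G(4) = mex{} = 0
G(5) = mex{} = 0
G(6) = mex{} = 0
G(7) = mex{} = 0
G(8) = mex{0} = 1
G_B(8) = 1.
Combined Grundy value = 1 ⊕ 1 = 0.

0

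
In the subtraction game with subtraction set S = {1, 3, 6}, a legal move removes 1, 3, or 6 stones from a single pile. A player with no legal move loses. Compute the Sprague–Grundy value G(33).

2

n :  0  1  2  3  4  5  6  7  8  9 10 11 12 13 14 15 16 17 18 19 20 21 22 23 24 25 26 27 28 29 30 31 32 33
G :  0  1  0  1  0  1  2  3  2  0  1  0  1  0  1  2  3  2  0  1  0  1  0  1  2  3  2  0  1  0  1  0  1  2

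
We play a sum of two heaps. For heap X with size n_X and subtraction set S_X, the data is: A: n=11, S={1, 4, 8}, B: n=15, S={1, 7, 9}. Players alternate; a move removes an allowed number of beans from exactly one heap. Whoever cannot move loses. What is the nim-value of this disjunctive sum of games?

Heap A, S = {1, 4, 8}:
n :  0  1  2  3  4  5  6  7  8  9 10 11
G :  0  1  0  1  2  0  1  0  1  2  3  2
G_A(11) = 2.
Heap B, S = {1, 7, 9}:
n :  0  1  2  3  4  5  6  7  8  9 10 11 12 13 14 15
G :  0  1  0  1  0  1  0  1  0  1  0  1  0  1  0  1
G_B(15) = 1.
Combined Grundy value = 2 ⊕ 1 = 3.

3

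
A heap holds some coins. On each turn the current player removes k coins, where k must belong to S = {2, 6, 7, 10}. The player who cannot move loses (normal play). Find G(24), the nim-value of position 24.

1

G(0) = 0
G(1) = mex{} = 0
G(2) = mex{0} = 1
G(3) = mex{0} = 1
G(4) = mex{1} = 0
G(5) = mex{1} = 0
G(6) = mex{0,0} = 1
G(7) = mex{0,0,0} = 1
G(8) = mex{1,1,0} = 2
G(9) = mex{1,1,1} = 0
G(10) = mex{2,0,1,0} = 3
G(11) = mex{0,0,0,0} = 1
G(12) = mex{3,1,0,1} = 2
G(13) = mex{1,1,1,1} = 0
G(14) = mex{2,2,1,0} = 3
G(15) = mex{0,0,2,0} = 1
G(16) = mex{3,3,0,1} = 2
G(17) = mex{1,1,3,1} = 0
G(18) = mex{2,2,1,2} = 0
G(19) = mex{0,0,2,0} = 1
G(20) = mex{0,3,0,3} = 1
G(21) = mex{1,1,3,1} = 0
G(22) = mex{1,2,1,2} = 0
G(23) = mex{0,0,2,0} = 1
G(24) = mex{0,0,0,3} = 1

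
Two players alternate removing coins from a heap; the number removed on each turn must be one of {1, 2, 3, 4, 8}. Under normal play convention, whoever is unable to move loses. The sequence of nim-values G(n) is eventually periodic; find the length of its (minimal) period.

G(0) = 0
G(1) = mex{0} = 1
G(2) = mex{1,0} = 2
G(3) = mex{2,1,0} = 3
G(4) = mex{3,2,1,0} = 4
G(5) = mex{4,3,2,1} = 0
G(6) = mex{0,4,3,2} = 1
G(7) = mex{1,0,4,3} = 2
G(8) = mex{2,1,0,4,0} = 3
G(9) = mex{3,2,1,0,1} = 4
G(10) = mex{4,3,2,1,2} = 0
G(11) = mex{0,4,3,2,3} = 1
G(12) = mex{1,0,4,3,4} = 2
G(13) = mex{2,1,0,4,0} = 3
G(14) = mex{3,2,1,0,1} = 4
G(n+5) = G(n) holds for n = 0,…,7 (a full window of length max(S) = 8), so the sequence is purely periodic with period 5.

5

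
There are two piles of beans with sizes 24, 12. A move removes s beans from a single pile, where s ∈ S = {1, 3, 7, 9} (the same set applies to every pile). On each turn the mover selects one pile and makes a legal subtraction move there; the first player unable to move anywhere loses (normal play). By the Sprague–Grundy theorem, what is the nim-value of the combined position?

All piles use S = {1, 3, 7, 9}:
G(0) = 0
G(1) = mex{0} = 1
G(2) = mex{1} = 0
G(3) = mex{0,0} = 1
G(4) = mex{1,1} = 0
G(5) = mex{0,0} = 1
G(6) = mex{1,1} = 0
G(7) = mex{0,0,0} = 1
G(8) = mex{1,1,1} = 0
G(9) = mex{0,0,0,0} = 1
G(10) = mex{1,1,1,1} = 0
G(11) = mex{0,0,0,0} = 1
G(12) = mex{1,1,1,1} = 0
G(13) = mex{0,0,0,0} = 1
G(14) = mex{1,1,1,1} = 0
G(15) = mex{0,0,0,0} = 1
G(16) = mex{1,1,1,1} = 0
G(17) = mex{0,0,0,0} = 1
G(18) = mex{1,1,1,1} = 0
G(19) = mex{0,0,0,0} = 1
G(20) = mex{1,1,1,1} = 0
G(21) = mex{0,0,0,0} = 1
G(22) = mex{1,1,1,1} = 0
G(23) = mex{0,0,0,0} = 1
G(24) = mex{1,1,1,1} = 0
Pile A: G(24) = 0.
Pile B: G(12) = 0.
Combined Grundy value = 0 ⊕ 0 = 0.

0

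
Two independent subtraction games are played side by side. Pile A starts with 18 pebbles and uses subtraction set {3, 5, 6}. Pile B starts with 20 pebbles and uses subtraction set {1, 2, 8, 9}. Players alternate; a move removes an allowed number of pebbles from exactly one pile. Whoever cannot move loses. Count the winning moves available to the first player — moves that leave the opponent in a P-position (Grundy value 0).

Pile A, S = {3, 5, 6}:
n :  0  1  2  3  4  5  6  7  8  9 10 11 12 13 14 15 16 17 18
G :  0  0  0  1  1  1  2  2  2  0  0  0  1  1  1  2  2  2  0
G_A(18) = 0.
Pile B, S = {1, 2, 8, 9}:
n :  0  1  2  3  4  5  6  7  8  9 10 11 12 13 14 15 16 17 18 19 20
G :  0  1  2  0  1  2  0  1  2  3  0  1  2  0  1  2  0  1  2  3  0
G_B(20) = 0.
Combined Grundy value = 0 ⊕ 0 = 0.
A winning move leaves total XOR = 0, i.e. changes one component's Grundy value g to g ⊕ X where X is the current total.
Pile A: target g' = 0⊕0 = 0, but every legal move changes the Grundy value (mex property), so 0 moves.
Pile B: target g' = 0⊕0 = 0, but every legal move changes the Grundy value (mex property), so 0 moves.

0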